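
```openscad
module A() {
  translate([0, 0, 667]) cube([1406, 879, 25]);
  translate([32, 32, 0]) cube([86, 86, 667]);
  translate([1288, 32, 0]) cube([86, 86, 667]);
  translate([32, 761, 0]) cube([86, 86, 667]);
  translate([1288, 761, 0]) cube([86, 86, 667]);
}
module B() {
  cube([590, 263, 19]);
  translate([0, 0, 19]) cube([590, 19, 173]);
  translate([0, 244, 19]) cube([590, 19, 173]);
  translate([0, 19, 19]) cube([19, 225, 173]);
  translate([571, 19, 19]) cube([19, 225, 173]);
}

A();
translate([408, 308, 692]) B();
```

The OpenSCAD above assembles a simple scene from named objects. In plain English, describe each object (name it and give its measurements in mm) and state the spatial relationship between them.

A is a table: top 1406 mm (x) × 879 mm (y), 25 mm thick, upper face at z = 692 mm, on four 86×86 mm square legs, each inset 32 mm from the nearest pair of top edges, running from z = 0 to the bottom of the top.

B is an open storage box with external size 590×263×192 mm and wall thickness 19 mm (the base is also 19 mm thick). The base covers the whole footprint; the four walls stand on the base, with the y-facing walls full-width and the x-facing walls fitting between their inner faces.

The open box is on top of the table, centred.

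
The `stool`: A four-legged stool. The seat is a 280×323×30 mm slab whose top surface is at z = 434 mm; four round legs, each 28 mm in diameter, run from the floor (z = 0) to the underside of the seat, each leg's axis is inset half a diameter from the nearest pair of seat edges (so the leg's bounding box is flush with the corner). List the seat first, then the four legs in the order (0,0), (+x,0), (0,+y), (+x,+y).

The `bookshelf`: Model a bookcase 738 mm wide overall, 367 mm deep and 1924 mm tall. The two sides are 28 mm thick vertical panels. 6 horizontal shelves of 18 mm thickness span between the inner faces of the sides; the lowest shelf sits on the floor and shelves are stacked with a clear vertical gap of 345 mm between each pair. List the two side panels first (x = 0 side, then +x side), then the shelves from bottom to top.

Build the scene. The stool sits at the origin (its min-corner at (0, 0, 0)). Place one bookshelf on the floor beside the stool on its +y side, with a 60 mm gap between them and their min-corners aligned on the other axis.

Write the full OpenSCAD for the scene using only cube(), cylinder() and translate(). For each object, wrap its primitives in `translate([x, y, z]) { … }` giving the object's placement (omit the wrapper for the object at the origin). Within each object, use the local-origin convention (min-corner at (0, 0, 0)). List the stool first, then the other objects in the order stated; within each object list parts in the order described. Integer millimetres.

translate([0, 0, 404]) cube([280, 323, 30]);
translate([14, 14, 0]) cylinder(h = 404, r = 14);
translate([266, 14, 0]) cylinder(h = 404, r = 14);
translate([14, 309, 0]) cylinder(h = 404, r = 14);
translate([266, 309, 0]) cylinder(h = 404, r = 14);
translate([0, 383, 0]) {
  cube([28, 367, 1924]);
  translate([710, 0, 0]) cube([28, 367, 1924]);
  translate([28, 0, 0]) cube([682, 367, 18]);
  translate([28, 0, 363]) cube([682, 367, 18]);
  translate([28, 0, 726]) cube([682, 367, 18]);
  translate([28, 0, 1089]) cube([682, 367, 18]);
  translate([28, 0, 1452]) cube([682, 367, 18]);
  translate([28, 0, 1815]) cube([682, 367, 18]);
}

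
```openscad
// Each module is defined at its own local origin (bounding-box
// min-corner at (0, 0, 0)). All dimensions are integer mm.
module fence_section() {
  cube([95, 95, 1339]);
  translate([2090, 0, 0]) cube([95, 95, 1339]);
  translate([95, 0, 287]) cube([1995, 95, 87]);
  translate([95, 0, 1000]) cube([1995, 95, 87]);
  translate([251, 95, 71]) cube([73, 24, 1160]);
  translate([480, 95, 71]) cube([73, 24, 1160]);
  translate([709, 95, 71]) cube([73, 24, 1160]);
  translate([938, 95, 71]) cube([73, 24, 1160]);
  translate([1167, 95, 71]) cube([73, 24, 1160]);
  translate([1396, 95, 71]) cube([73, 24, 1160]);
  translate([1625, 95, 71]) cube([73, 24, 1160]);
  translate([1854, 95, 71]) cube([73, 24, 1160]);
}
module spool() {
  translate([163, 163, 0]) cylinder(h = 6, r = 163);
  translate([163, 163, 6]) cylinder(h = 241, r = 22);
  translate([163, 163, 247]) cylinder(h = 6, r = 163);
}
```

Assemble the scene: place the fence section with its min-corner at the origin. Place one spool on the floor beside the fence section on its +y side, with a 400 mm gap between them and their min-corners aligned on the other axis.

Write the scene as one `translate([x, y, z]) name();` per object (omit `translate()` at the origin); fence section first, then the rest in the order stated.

fence_section();
translate([0, 519, 0]) spool();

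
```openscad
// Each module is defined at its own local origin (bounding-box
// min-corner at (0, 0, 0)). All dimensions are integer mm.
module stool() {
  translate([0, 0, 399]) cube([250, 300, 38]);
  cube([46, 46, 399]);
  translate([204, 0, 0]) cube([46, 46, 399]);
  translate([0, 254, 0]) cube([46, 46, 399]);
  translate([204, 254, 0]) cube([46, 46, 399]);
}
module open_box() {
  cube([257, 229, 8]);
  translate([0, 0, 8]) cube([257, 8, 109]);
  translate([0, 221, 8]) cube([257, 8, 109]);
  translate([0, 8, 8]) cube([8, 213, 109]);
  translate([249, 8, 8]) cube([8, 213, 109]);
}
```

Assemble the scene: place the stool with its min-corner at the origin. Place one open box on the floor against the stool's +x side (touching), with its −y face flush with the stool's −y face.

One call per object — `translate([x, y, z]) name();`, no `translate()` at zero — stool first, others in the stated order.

stool();
translate([250, 0, 0]) open_box();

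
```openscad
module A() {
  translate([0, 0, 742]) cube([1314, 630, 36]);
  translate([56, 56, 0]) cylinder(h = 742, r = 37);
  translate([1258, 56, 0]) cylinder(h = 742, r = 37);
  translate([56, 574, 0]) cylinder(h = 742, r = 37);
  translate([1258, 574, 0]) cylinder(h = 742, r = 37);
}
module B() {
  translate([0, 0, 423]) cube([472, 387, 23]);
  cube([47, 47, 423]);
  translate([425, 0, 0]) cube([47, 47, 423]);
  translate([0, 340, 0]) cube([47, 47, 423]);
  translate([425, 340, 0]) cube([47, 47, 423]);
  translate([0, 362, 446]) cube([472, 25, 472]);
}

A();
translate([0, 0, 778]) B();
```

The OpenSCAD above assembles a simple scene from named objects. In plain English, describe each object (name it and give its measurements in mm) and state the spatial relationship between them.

A is a rectangular dining table. The top is 1314×630×36 mm with its upper surface at z = 778 mm. It stands on four round legs of 74 mm diameter, each leg's bounding box inset 19 mm from the nearest pair of top edges, running from the floor to the underside of the top.

B is a chair: 472×387 mm seat, 23 mm thick, top at z = 446 mm, on four 47 mm square corner legs flush with the seat edges. A 25 mm thick backrest slab spans the full seat width, extending 472 mm above the seat top, its back face flush with the seat's +y edge.

The chair is on top of the table.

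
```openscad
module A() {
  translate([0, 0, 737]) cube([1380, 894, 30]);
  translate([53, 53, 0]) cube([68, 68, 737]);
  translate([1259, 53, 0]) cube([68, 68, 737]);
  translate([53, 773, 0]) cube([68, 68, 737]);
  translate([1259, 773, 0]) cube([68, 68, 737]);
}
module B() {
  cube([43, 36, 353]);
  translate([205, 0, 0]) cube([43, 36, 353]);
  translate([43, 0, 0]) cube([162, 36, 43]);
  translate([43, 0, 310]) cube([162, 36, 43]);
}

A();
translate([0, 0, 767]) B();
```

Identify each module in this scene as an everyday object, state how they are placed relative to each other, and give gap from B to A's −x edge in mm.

A is a table. B is a picture frame. The picture frame is on top of the table. The gap from the picture frame to the table's −x edge is 0 mm.

The picture frame's min-x is at 0; the table's min-x is 0; gap = 0 mm.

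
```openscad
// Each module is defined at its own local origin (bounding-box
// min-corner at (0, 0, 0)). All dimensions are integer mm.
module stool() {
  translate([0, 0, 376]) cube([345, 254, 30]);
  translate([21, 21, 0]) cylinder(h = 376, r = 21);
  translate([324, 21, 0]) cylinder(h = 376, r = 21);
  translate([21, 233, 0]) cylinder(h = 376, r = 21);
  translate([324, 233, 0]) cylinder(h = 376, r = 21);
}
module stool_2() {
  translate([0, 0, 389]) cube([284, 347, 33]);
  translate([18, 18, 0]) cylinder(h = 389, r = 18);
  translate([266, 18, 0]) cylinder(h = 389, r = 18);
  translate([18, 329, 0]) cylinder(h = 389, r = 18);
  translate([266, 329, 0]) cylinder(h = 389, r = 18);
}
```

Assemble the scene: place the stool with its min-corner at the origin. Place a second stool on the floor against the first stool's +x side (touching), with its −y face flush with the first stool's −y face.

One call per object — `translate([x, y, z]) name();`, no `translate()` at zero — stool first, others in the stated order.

stool();
translate([345, 0, 0]) stool_2();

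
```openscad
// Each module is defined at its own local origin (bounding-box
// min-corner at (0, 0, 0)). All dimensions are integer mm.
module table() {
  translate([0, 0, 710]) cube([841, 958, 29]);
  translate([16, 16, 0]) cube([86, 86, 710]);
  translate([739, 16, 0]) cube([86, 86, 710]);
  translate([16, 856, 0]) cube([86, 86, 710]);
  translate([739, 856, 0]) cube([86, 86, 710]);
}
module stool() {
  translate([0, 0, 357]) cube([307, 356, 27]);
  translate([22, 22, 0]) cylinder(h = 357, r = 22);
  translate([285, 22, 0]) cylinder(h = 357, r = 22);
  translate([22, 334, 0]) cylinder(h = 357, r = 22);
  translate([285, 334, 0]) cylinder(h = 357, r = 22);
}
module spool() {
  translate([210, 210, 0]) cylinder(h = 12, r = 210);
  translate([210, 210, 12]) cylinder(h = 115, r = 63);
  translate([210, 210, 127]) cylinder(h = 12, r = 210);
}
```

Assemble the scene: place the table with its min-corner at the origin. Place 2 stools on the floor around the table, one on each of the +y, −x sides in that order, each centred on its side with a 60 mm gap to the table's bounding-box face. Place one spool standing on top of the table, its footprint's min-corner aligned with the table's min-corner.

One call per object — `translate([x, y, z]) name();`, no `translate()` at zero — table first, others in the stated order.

table();
translate([267, 1018, 0]) stool();
translate([-367, 301, 0]) stool();
translate([0, 0, 739]) spool();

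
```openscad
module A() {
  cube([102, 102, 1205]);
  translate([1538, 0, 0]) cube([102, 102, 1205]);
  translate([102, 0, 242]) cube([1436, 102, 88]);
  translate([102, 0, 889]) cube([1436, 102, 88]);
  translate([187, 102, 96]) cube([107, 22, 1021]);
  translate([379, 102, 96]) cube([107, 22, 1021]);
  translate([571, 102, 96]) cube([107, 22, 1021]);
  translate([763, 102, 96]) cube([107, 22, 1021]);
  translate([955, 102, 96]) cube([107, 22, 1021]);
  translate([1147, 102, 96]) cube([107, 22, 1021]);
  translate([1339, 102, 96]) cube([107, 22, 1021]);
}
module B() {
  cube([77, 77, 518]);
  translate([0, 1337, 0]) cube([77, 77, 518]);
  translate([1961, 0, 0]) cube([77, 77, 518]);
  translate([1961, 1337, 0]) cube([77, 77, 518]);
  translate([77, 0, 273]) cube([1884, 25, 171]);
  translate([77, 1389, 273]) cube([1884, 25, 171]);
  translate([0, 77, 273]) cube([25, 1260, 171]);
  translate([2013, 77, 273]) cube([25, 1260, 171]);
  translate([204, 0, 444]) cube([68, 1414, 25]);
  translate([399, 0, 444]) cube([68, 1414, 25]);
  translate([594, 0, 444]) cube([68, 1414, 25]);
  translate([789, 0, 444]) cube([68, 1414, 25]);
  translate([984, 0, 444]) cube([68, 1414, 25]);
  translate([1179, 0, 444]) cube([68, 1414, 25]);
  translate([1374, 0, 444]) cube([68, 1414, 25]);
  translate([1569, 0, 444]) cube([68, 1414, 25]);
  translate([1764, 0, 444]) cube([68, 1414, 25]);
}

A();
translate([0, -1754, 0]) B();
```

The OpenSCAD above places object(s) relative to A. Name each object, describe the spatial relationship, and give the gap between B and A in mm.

The bed frame's nearest face is 340 mm from the fence section's −y face.

A is a fence section. B is a bed frame. The bed frame is on the floor beside the fence section on its −y side. The gap between the bed frame and the fence section is 340 mm.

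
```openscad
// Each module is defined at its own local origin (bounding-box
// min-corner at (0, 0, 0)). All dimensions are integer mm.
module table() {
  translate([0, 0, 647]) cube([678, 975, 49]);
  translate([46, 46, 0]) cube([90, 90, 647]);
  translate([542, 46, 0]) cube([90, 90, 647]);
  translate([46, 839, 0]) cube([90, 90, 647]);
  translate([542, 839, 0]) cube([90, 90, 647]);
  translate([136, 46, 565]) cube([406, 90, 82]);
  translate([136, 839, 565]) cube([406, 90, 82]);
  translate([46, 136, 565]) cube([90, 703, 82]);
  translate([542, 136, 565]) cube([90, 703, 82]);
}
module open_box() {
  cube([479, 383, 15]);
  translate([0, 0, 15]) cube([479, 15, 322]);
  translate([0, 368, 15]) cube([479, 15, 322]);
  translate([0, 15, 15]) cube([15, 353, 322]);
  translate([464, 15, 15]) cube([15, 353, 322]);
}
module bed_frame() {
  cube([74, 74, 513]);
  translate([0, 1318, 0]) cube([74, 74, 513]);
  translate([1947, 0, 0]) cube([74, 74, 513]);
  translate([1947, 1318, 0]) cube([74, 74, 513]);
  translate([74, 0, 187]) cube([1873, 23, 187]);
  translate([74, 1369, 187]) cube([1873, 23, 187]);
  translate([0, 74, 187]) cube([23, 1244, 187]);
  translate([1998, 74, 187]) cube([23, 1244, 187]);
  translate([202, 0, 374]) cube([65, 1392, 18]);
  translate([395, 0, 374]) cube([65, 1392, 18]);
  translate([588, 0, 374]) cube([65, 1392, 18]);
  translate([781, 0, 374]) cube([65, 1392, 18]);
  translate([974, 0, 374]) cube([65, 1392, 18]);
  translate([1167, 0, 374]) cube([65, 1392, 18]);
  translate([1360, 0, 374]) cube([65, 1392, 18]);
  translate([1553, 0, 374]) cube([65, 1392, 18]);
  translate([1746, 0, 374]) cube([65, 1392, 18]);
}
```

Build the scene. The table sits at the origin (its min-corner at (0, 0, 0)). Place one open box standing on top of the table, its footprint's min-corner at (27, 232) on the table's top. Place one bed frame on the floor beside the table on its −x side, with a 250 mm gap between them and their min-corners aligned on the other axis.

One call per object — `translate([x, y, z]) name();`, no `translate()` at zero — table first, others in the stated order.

table();
translate([27, 232, 696]) open_box();
translate([-2271, 0, 0]) bed_frame();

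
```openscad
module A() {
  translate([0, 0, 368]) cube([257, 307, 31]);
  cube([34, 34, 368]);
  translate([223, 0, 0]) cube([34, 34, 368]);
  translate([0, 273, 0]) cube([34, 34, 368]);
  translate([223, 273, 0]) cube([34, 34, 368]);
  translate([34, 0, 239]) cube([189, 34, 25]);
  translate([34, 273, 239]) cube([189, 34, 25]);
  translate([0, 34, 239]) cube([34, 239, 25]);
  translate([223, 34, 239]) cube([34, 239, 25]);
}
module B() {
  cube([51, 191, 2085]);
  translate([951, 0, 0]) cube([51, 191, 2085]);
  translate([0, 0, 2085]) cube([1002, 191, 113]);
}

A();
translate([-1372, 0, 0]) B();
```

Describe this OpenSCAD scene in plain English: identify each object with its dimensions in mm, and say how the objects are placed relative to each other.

A is a four-legged stool. The seat is a 257×307×31 mm slab whose top surface is at z = 399 mm; four square legs, each 34×34 mm in cross-section, run from the floor (z = 0) to the underside of the seat, each flush with a corner of the seat. Four stretchers, 34 mm wide and 25 mm tall, connect adjacent legs with their undersides at z = 239 mm, each running between the inner faces of the legs it joins and aligned with the legs' outer faces on the other axis.

B is a door frame. The clear opening is 900 mm wide and 2085 mm high. Two 51 mm wide jambs, 191 mm deep, stand either side of the opening from the floor to the top of the opening. A 113 mm thick head sits across the top of both jambs, spanning the full outside width of the frame.

The door frame is on the floor beside the stool on its −x side.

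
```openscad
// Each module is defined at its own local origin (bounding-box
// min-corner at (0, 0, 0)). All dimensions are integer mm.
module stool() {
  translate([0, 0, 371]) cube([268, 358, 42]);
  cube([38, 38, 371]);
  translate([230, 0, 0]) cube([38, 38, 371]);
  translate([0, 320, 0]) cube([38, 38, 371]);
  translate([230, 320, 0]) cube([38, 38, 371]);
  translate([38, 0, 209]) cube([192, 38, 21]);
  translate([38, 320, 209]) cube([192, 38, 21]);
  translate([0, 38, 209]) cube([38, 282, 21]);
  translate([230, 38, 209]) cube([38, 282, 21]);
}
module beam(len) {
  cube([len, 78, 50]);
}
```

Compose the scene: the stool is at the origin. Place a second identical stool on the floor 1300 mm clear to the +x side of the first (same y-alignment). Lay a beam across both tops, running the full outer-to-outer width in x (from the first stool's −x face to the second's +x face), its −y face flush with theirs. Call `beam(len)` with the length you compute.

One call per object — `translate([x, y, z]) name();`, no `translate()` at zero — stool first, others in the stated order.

stool();
translate([1568, 0, 0]) stool();
translate([0, 0, 413]) beam(1836);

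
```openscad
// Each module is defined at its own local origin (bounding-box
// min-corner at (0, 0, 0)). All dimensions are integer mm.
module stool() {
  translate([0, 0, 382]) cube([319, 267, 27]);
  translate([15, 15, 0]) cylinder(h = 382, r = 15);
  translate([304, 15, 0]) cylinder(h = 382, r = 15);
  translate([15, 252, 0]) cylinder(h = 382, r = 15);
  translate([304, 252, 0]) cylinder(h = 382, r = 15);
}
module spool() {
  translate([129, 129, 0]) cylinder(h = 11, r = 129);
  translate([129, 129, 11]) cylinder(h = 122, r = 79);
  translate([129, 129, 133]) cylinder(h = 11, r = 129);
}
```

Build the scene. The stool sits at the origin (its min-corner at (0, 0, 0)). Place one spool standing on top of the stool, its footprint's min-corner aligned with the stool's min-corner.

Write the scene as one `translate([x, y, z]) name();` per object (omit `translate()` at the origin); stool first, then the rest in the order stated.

stool();
translate([0, 0, 409]) spool();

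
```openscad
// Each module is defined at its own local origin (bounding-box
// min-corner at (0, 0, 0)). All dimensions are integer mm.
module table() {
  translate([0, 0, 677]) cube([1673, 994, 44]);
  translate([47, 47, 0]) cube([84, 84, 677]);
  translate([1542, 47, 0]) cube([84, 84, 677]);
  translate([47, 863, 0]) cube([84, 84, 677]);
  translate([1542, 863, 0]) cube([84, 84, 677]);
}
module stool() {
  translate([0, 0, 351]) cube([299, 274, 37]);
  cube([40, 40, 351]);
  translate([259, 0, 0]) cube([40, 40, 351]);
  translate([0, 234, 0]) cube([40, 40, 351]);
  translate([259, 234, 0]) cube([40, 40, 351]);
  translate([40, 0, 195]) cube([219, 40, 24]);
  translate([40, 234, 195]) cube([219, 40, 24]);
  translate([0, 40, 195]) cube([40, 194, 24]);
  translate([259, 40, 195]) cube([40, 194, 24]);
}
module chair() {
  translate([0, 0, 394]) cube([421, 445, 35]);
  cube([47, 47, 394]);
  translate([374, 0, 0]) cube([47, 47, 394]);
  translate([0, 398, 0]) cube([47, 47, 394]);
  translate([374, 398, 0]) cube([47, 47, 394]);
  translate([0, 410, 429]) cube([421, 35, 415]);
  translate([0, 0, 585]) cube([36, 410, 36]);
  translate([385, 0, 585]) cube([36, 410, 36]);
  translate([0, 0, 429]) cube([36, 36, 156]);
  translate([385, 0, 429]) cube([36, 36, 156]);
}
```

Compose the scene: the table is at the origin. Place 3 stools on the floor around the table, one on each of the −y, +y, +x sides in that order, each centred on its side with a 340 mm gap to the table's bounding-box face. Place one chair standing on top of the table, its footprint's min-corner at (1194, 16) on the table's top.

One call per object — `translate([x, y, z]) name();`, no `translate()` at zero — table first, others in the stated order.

table();
translate([687, -614, 0]) stool();
translate([687, 1334, 0]) stool();
translate([2013, 360, 0]) stool();
translate([1194, 16, 721]) chair();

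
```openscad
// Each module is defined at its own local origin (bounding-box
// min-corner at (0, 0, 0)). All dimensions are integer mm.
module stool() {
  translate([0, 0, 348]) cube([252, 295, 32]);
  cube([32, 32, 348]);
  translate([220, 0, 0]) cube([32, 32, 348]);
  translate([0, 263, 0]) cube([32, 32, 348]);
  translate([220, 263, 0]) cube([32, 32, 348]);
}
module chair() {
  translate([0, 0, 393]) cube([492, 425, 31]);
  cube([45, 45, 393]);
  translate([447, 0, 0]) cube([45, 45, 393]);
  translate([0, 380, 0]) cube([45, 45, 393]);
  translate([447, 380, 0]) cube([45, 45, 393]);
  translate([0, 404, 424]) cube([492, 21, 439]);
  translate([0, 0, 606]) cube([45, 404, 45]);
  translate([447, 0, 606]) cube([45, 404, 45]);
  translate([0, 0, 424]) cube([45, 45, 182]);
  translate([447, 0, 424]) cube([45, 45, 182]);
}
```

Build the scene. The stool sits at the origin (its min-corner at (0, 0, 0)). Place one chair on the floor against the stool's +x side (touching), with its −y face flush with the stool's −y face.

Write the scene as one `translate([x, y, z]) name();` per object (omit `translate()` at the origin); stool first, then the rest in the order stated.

stool();
translate([252, 0, 0]) chair();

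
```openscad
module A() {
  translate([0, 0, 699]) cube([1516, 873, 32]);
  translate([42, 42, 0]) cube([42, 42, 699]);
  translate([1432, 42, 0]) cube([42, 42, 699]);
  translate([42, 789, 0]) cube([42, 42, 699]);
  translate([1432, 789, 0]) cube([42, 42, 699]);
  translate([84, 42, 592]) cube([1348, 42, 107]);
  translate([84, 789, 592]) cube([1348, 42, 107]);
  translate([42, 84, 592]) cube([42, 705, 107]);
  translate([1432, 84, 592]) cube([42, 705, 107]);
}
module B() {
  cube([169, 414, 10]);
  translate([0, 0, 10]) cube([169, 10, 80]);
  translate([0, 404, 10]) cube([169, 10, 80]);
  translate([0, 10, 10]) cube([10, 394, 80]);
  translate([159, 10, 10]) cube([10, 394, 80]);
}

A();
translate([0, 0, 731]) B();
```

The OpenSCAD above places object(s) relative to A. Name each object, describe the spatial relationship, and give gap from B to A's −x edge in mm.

A is a table. B is an open box. The open box is on top of the table. The gap from the open box to the table's −x edge is 0 mm.

The open box's min-x is at 0; the table's min-x is 0; gap = 0 mm.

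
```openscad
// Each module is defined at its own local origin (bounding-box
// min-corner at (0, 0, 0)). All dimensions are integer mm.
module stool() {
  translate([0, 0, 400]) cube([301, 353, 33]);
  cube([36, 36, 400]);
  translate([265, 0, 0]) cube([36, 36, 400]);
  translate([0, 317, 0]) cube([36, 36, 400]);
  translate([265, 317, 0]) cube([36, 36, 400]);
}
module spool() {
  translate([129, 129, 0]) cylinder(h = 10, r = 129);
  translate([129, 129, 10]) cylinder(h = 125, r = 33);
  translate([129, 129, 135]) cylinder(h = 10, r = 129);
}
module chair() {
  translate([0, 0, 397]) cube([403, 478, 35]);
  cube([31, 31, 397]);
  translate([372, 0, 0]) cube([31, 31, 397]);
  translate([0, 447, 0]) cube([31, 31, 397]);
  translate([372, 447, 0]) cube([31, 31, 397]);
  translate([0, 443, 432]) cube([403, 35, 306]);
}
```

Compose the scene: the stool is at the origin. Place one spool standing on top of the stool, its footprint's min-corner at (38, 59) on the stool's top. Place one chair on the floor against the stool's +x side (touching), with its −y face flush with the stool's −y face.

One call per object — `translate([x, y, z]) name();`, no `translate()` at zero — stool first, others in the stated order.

stool();
translate([38, 59, 433]) spool();
translate([301, 0, 0]) chair();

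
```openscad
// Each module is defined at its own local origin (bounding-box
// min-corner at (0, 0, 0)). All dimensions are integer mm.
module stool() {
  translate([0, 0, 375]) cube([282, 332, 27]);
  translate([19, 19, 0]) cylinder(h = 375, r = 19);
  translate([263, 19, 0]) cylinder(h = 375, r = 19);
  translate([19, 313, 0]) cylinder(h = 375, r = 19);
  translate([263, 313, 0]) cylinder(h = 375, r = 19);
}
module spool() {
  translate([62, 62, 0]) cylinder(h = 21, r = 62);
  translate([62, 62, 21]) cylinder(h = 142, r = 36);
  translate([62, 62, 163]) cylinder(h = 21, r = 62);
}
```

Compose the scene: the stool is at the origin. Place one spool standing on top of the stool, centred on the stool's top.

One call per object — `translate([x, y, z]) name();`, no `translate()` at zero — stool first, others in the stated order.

stool();
translate([79, 104, 402]) spool();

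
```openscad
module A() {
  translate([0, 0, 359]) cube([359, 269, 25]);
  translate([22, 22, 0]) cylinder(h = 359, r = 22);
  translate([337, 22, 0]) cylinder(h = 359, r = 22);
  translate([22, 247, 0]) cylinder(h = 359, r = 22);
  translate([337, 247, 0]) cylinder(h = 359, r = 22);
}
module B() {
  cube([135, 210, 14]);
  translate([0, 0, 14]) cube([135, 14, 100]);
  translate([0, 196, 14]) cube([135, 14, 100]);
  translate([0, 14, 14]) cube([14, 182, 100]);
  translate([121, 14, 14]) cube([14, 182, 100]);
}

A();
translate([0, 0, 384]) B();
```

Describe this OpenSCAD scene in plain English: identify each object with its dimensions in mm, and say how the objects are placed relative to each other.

A is a simple wooden stool: a rectangular seat 359 mm (x) by 269 mm (y), 25 mm thick, top face at z = 384 mm, on four round legs, each 44 mm in diameter. The legs rest on z = 0, each leg's axis is inset half a diameter from the nearest pair of seat edges (so the leg's bounding box is flush with the corner).

B is an open-topped rectangular box: outside dimensions 135×210×114 mm, with a uniform wall and base thickness of 14 mm. The base is a full 135×210 slab on the floor; four walls sit on top of the base. The front and back walls (the −y and +y sides) span the full width; the two side walls fit between them.

The open box is on top of the stool.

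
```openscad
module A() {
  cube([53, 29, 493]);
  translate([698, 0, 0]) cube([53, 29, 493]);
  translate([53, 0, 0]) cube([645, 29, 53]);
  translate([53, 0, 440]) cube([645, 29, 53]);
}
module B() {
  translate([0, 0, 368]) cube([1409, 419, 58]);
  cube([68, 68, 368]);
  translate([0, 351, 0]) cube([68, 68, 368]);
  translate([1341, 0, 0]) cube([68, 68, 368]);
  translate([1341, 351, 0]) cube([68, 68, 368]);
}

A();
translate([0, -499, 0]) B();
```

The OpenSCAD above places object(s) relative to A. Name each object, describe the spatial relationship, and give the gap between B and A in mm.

A is a picture frame. B is a bench. The bench is on the floor beside the picture frame on its −y side. The gap between the bench and the picture frame is 80 mm.

The bench's nearest face is 80 mm from the picture frame's −y face.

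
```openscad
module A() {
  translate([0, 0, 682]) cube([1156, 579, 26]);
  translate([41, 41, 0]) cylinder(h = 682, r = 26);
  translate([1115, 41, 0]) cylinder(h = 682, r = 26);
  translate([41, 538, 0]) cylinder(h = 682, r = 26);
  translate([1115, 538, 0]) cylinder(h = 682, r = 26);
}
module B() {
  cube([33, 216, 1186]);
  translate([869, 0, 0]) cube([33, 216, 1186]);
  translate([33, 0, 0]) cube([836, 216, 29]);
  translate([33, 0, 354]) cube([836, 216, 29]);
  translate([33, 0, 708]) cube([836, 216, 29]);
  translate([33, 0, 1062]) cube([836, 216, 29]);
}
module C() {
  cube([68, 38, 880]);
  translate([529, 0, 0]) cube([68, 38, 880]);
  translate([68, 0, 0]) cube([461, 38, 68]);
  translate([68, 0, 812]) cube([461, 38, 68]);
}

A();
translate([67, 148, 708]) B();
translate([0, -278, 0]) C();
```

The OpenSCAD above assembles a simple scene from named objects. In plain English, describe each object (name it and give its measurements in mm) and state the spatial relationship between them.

A is a table with a 1156×579 mm rectangular top, 26 mm thick, top surface at z = 708 mm, supported by four round legs of 52 mm diameter, each leg's bounding box inset 15 mm from the nearest pair of top edges, running from the floor.

B is an open bookshelf. Two side panels, each 33 mm thick, 216 mm deep and 1186 mm tall, stand 902 mm apart (outside-to-outside). Between them sit 4 shelves, each 29 mm thick and 216 mm deep, spanning the full gap between the sides. The bottom shelf rests on the floor (its underside at z = 0) and the clear gap between one shelf's top and the next shelf's underside is 325 mm.

C is a rectangular picture frame lying in the x–z plane (depth along y). The opening is 461 mm wide (x) by 744 mm tall (z), surrounded by a border 68 mm wide on all four sides. The frame is 38 mm deep and is made of two full-height vertical stiles with two horizontal rails fitted between them.

The bookshelf is on top of the table. The picture frame is on the floor beside the table on its −y side.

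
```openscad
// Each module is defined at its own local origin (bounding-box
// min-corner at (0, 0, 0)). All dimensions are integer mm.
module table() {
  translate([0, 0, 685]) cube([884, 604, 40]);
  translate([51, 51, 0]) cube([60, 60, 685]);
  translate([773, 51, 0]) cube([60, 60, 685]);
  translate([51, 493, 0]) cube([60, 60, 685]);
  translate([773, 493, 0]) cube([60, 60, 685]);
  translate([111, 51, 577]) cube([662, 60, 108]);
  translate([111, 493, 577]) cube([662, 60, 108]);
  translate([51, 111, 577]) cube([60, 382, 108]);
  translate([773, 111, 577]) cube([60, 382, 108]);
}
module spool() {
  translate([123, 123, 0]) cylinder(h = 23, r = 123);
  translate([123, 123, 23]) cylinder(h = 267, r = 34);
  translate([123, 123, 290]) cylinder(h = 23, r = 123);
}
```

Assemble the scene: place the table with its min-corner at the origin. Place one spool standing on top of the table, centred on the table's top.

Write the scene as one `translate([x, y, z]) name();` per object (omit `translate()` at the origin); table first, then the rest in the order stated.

table();
translate([319, 179, 725]) spool();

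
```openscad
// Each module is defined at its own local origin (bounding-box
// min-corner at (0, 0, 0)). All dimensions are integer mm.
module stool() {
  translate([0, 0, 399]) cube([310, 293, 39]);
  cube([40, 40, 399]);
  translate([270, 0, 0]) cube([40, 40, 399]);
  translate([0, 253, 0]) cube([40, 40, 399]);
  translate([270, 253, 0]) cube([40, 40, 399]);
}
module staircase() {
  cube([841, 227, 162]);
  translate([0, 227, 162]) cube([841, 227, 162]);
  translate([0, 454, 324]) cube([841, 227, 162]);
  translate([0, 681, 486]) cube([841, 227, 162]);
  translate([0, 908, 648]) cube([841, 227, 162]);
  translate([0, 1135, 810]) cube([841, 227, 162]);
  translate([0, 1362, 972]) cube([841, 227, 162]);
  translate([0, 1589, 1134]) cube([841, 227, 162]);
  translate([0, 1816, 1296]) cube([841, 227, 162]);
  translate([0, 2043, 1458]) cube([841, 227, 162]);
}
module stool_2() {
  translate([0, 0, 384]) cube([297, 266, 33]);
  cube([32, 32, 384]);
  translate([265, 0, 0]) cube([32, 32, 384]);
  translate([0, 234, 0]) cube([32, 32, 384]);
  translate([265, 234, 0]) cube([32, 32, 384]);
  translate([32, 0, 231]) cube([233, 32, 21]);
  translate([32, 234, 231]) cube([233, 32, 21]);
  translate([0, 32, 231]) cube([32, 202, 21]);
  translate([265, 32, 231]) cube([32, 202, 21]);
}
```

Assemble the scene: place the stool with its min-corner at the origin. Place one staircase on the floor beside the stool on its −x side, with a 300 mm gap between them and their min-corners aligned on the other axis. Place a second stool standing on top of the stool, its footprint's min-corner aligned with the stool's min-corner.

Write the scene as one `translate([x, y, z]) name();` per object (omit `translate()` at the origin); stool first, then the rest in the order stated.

stool();
translate([-1141, 0, 0]) staircase();
translate([0, 0, 438]) stool_2();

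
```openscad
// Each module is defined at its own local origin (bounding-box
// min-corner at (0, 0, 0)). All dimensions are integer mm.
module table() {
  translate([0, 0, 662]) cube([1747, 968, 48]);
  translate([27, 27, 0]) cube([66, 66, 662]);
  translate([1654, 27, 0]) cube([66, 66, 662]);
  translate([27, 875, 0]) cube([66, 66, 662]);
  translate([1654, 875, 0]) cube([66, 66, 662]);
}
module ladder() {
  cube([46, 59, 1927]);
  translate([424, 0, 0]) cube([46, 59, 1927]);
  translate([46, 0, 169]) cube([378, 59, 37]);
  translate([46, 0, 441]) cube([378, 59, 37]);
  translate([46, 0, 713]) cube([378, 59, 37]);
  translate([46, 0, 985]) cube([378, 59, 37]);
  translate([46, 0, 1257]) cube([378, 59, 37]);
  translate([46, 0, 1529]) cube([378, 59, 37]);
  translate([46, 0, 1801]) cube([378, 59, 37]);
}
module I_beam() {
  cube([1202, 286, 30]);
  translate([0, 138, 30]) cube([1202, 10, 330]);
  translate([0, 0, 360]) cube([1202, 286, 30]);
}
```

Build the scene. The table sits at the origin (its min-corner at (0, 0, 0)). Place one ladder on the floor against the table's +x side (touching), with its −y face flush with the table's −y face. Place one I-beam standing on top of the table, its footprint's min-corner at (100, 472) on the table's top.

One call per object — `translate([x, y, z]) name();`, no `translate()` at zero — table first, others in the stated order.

table();
translate([1747, 0, 0]) ladder();
translate([100, 472, 710]) I_beam();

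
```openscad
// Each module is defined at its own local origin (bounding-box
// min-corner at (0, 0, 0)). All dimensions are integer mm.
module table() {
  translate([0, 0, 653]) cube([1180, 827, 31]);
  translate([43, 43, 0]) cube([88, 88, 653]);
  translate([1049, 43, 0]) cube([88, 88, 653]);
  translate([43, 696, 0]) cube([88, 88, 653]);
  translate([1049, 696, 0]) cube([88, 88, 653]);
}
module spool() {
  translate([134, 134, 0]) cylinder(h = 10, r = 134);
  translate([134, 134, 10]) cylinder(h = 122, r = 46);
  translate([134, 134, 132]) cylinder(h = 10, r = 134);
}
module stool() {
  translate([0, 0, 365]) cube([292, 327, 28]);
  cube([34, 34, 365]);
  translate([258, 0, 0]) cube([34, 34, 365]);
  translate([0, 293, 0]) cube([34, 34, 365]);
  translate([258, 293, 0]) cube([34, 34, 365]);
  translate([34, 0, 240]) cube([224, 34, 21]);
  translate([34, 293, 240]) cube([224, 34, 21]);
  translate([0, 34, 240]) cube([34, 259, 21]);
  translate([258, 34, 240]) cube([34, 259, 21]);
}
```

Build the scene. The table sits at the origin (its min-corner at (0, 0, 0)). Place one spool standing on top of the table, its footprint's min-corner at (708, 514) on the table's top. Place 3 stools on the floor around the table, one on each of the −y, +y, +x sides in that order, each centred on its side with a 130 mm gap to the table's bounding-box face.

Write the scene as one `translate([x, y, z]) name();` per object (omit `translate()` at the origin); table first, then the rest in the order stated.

table();
translate([708, 514, 684]) spool();
translate([444, -457, 0]) stool();
translate([444, 957, 0]) stool();
translate([1310, 250, 0]) stool();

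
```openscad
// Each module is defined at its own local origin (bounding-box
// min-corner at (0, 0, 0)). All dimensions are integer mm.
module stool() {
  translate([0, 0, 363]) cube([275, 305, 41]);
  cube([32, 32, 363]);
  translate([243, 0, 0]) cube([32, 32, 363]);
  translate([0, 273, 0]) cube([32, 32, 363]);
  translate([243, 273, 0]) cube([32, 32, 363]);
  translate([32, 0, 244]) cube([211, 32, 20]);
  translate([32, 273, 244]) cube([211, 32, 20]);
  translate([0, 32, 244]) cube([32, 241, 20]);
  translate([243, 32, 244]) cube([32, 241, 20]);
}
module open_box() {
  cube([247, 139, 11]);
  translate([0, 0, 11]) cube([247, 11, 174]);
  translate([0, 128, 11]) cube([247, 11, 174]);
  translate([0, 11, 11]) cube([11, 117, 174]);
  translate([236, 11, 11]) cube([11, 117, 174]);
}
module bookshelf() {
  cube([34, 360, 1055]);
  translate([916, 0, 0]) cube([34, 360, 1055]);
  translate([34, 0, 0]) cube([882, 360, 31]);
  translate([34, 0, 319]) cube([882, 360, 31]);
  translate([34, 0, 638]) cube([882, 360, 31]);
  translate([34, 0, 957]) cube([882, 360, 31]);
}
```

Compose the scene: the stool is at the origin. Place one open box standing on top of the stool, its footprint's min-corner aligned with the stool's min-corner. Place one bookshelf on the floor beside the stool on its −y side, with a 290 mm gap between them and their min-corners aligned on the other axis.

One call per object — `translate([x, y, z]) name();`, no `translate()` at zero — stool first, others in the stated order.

stool();
translate([0, 0, 404]) open_box();
translate([0, -650, 0]) bookshelf();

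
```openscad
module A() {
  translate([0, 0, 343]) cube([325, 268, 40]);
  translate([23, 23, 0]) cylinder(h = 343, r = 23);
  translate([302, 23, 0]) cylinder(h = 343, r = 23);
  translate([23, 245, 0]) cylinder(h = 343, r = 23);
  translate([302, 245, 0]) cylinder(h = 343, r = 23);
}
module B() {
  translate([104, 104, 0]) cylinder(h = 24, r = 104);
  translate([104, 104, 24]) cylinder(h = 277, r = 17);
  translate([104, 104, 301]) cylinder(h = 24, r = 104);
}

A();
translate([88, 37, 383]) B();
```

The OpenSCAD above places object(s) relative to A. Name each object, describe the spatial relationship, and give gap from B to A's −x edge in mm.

A is a stool. B is a spool. The spool is on top of the stool. The gap from the spool to the stool's −x edge is 88 mm.

The spool's min-x is at 88; the stool's min-x is 0; gap = 88 mm.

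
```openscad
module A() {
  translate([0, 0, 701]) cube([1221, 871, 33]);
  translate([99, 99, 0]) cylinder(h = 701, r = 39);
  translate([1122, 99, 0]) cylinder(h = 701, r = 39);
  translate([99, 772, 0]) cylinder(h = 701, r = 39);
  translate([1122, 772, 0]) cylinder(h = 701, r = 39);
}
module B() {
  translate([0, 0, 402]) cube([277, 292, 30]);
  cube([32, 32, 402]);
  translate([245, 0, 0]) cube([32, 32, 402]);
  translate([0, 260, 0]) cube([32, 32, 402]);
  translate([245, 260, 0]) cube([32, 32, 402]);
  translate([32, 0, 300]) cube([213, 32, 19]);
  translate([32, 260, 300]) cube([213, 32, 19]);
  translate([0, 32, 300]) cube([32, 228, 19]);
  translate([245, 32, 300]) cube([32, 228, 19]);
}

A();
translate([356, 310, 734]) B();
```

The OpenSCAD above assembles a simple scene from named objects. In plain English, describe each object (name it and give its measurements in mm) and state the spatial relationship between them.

A is a rectangular dining table. The top is 1221×871×33 mm with its upper surface at z = 734 mm. It stands on four round legs of 78 mm diameter, each leg's bounding box inset 60 mm from the nearest pair of top edges, running from the floor to the underside of the top.

B is a four-legged stool. The seat is a 277×292×30 mm slab whose top surface is at z = 432 mm; four square legs, each 32×32 mm in cross-section, run from the floor (z = 0) to the underside of the seat, each flush with a corner of the seat. Four stretchers, 32 mm wide and 19 mm tall, connect adjacent legs with their undersides at z = 300 mm, each running between the inner faces of the legs it joins and aligned with the legs' outer faces on the other axis.

The stool is on top of the table.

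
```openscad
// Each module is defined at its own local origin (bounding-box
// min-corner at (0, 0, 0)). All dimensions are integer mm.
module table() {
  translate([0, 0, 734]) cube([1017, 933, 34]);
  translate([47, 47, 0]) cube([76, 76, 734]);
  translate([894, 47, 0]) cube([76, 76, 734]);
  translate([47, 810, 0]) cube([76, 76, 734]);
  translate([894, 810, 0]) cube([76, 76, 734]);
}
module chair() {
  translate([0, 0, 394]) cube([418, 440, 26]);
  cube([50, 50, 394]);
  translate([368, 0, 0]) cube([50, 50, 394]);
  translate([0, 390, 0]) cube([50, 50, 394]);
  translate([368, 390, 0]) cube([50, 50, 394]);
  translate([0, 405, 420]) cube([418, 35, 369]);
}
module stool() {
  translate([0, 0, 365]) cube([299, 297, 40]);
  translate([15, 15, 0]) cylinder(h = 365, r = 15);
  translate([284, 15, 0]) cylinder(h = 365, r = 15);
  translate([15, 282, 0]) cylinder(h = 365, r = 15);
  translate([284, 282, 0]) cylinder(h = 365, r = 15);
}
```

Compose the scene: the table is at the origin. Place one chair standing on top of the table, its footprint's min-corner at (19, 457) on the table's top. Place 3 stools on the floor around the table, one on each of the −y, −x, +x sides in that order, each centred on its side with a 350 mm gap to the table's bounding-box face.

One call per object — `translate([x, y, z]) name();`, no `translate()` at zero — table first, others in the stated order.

table();
translate([19, 457, 768]) chair();
translate([359, -647, 0]) stool();
translate([-649, 318, 0]) stool();
translate([1367, 318, 0]) stool();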